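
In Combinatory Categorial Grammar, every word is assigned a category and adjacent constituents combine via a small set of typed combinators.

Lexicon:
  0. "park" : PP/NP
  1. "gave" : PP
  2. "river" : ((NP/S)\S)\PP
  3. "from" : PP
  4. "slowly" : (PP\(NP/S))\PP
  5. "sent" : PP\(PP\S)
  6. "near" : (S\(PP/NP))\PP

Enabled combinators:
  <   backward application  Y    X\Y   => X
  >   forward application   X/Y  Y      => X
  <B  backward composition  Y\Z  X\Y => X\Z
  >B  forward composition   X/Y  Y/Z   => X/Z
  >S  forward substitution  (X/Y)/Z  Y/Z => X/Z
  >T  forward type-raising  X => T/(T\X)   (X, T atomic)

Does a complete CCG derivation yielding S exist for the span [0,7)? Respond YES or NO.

YES

[0,7] S   <
  [0,1] "park" : PP/NP
  [1,7] S\(PP/NP)   <
    [1,6] PP   <
      [1,5] PP\S   <B
        [1,3] (NP/S)\S   <
          [1,2] "gave" : PP
          [2,3] "river" : ((NP/S)\S)\PP
        [3,5] PP\(NP/S)   <
          [3,4] "from" : PP
          [4,5] "slowly" : (PP\(NP/S))\PP
      [5,6] "sent" : PP\(PP\S)
    [6,7] "near" : (S\(PP/NP))\PP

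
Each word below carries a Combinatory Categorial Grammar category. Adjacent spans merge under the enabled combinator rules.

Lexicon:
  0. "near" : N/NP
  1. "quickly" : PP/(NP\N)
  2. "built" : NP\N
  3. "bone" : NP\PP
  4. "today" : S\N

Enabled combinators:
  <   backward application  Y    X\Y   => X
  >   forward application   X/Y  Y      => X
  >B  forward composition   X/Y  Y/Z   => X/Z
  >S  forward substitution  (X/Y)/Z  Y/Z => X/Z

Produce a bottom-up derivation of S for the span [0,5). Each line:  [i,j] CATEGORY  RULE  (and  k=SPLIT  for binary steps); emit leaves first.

[0,5] S   <
  [0,4] N   >
    [0,1] "near" : N/NP
    [1,4] NP   <
      [1,3] PP   >
        [1,2] "quickly" : PP/(NP\N)
        [2,3] "built" : NP\N
      [3,4] "bone" : NP\PP
  [4,5] "today" : S\N

[0,1] N/NP  lex  "near"
[1,2] PP/(NP\N)  lex  "quickly"
[2,3] NP\N  lex  "built"
[1,3] PP  >  k=2
[3,4] NP\PP  lex  "bone"
[1,4] NP  <  k=3
[0,4] N  >  k=1
[4,5] S\N  lex  "today"
[0,5] S  <  k=4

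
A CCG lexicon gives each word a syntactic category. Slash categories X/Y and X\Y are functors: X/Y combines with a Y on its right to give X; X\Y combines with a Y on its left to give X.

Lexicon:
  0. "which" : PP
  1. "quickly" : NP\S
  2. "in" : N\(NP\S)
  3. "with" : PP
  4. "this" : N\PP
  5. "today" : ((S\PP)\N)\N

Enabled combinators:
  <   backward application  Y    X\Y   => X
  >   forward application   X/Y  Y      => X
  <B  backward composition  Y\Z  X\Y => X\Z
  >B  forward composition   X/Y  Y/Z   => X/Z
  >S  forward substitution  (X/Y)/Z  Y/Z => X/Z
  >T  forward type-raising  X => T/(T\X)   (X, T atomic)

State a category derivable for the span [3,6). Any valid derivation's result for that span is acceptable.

(S\PP)\N

[0,6] S   <
  [0,1] "which" : PP
  [1,6] S\PP   <
    [1,3] N   <
      [1,2] "quickly" : NP\S
      [2,3] "in" : N\(NP\S)
    [3,6] (S\PP)\N   <
      [3,5] N   <
        [3,4] "with" : PP
        [4,5] "this" : N\PP
      [5,6] "today" : ((S\PP)\N)\N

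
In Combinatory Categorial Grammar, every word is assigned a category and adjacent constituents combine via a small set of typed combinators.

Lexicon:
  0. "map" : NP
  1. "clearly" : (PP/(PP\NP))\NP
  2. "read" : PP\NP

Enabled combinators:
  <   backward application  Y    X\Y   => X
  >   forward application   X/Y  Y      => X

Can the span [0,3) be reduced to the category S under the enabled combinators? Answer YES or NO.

NP (PP/(PP\NP))\NP PP\NP
CKY chart[0,3] = {PP}; S ∉ chart

NO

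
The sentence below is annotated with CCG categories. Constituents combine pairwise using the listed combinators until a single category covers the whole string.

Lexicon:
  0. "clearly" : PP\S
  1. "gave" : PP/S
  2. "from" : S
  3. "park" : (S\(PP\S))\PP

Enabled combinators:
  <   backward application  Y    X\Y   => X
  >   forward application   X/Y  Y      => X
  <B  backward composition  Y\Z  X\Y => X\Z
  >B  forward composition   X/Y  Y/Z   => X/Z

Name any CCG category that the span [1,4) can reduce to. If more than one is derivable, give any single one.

[0,4] S   <
  [0,1] "clearly" : PP\S
  [1,4] S\(PP\S)   <
    [1,3] PP   >
      [1,2] "gave" : PP/S
      [2,3] "from" : S
    [3,4] "park" : (S\(PP\S))\PP

S\(PP\S)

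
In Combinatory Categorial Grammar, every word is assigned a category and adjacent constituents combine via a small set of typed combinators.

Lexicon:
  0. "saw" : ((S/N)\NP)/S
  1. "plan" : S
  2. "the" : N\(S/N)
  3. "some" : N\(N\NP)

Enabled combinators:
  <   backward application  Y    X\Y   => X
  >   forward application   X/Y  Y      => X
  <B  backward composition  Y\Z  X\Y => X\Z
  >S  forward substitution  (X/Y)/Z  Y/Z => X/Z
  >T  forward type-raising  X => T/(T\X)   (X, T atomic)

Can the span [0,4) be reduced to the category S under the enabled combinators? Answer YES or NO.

NO

((S/N)\NP)/S S N\(S/N) N\(N\NP)
CKY chart[0,4] = {N, N/(N\N), NP/(NP\N), PP/(PP\N), S/(S\N)}; S ∉ chart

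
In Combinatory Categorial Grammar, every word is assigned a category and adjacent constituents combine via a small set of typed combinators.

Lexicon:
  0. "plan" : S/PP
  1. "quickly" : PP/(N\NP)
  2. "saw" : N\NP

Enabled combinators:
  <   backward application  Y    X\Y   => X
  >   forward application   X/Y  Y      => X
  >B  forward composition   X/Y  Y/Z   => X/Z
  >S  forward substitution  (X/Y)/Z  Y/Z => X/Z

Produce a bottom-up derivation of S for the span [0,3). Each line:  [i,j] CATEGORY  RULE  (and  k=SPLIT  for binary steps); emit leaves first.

[0,3] S   >
  [0,1] "plan" : S/PP
  [1,3] PP   >
    [1,2] "quickly" : PP/(N\NP)
    [2,3] "saw" : N\NP

[0,1] S/PP  lex  "plan"
[1,2] PP/(N\NP)  lex  "quickly"
[2,3] N\NP  lex  "saw"
[1,3] PP  >  k=2
[0,3] S  >  k=1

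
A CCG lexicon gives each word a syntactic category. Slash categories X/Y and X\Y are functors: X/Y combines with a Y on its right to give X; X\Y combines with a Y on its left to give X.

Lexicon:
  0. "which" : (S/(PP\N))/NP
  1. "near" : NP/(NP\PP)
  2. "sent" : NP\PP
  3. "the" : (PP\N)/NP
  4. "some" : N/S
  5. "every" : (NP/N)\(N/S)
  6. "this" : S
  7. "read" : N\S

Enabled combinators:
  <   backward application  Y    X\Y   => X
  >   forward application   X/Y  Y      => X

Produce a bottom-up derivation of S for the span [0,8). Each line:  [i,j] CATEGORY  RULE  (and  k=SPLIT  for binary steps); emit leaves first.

[0,1] (S/(PP\N))/NP  lex  "which"
[1,2] NP/(NP\PP)  lex  "near"
[2,3] NP\PP  lex  "sent"
[1,3] NP  >  k=2
[0,3] S/(PP\N)  >  k=1
[3,4] (PP\N)/NP  lex  "the"
[4,5] N/S  lex  "some"
[5,6] (NP/N)\(N/S)  lex  "every"
[4,6] NP/N  <  k=5
[6,7] S  lex  "this"
[7,8] N\S  lex  "read"
[6,8] N  <  k=7
[4,8] NP  >  k=6
[3,8] PP\N  >  k=4
[0,8] S  >  k=3

[0,8] S   >
  [0,3] S/(PP\N)   >
    [0,1] "which" : (S/(PP\N))/NP
    [1,3] NP   >
      [1,2] "near" : NP/(NP\PP)
      [2,3] "sent" : NP\PP
  [3,8] PP\N   >
    [3,4] "the" : (PP\N)/NP
    [4,8] NP   >
      [4,6] NP/N   <
        [4,5] "some" : N/S
        [5,6] "every" : (NP/N)\(N/S)
      [6,8] N   <
        [6,7] "this" : S
        [7,8] "read" : N\S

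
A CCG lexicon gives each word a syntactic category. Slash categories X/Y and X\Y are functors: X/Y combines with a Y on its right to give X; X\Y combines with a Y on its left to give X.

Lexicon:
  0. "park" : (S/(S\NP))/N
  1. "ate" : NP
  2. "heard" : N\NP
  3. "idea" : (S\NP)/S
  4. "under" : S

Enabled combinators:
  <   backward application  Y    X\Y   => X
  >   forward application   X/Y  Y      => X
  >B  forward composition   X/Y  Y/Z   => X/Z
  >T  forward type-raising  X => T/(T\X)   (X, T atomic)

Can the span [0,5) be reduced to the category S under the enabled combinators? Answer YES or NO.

[0,5] S   >
  [0,3] S/(S\NP)   >
    [0,1] "park" : (S/(S\NP))/N
    [1,3] N   >
      [1,2] N/(N\NP)   >T
        [1,2] "ate" : NP
      [2,3] "heard" : N\NP
  [3,5] S\NP   >
    [3,4] "idea" : (S\NP)/S
    [4,5] "under" : S

YES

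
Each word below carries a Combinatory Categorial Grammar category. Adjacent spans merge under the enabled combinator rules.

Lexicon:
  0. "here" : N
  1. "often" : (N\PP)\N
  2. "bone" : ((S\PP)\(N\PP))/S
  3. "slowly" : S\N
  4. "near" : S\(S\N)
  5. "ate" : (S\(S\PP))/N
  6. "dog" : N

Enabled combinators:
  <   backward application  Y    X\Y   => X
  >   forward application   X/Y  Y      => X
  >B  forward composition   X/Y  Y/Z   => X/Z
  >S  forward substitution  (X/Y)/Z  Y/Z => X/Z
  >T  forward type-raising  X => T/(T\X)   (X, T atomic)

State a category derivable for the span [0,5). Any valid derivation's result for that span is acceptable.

[0,7] S   <
  [0,5] S\PP   <
    [0,2] N\PP   <
      [0,1] "here" : N
      [1,2] "often" : (N\PP)\N
    [2,5] (S\PP)\(N\PP)   >
      [2,3] "bone" : ((S\PP)\(N\PP))/S
      [3,5] S   <
        [3,4] "slowly" : S\N
        [4,5] "near" : S\(S\N)
  [5,7] S\(S\PP)   >
    [5,6] "ate" : (S\(S\PP))/N
    [6,7] "dog" : N

S\PP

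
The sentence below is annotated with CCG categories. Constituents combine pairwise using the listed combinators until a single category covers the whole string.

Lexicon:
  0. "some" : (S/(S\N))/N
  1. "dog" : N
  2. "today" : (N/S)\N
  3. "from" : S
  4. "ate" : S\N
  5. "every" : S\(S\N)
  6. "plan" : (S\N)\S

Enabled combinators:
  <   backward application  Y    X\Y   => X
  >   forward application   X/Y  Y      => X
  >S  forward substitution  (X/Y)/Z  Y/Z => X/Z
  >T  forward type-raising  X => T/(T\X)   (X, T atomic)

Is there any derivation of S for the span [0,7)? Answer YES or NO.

YES

[0,7] S   >
  [0,4] S/(S\N)   >
    [0,1] "some" : (S/(S\N))/N
    [1,4] N   >
      [1,3] N/S   <
        [1,2] "dog" : N
        [2,3] "today" : (N/S)\N
      [3,4] "from" : S
  [4,7] S\N   <
    [4,6] S   <
      [4,5] "ate" : S\N
      [5,6] "every" : S\(S\N)
    [6,7] "plan" : (S\N)\S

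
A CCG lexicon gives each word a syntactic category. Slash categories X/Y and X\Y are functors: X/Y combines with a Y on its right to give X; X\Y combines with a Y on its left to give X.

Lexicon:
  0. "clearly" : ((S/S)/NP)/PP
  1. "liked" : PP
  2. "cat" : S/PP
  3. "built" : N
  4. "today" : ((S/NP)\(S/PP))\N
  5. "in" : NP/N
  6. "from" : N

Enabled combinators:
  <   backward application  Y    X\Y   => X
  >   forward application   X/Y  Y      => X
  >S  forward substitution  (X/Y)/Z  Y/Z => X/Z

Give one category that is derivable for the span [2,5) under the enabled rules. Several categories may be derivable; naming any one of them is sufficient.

[0,7] S   >
  [0,5] S/NP   >S
    [0,2] (S/S)/NP   >
      [0,1] "clearly" : ((S/S)/NP)/PP
      [1,2] "liked" : PP
    [2,5] S/NP   <
      [2,3] "cat" : S/PP
      [3,5] (S/NP)\(S/PP)   <
        [3,4] "built" : N
        [4,5] "today" : ((S/NP)\(S/PP))\N
  [5,7] NP   >
    [5,6] "in" : NP/N
    [6,7] "from" : N

S/NP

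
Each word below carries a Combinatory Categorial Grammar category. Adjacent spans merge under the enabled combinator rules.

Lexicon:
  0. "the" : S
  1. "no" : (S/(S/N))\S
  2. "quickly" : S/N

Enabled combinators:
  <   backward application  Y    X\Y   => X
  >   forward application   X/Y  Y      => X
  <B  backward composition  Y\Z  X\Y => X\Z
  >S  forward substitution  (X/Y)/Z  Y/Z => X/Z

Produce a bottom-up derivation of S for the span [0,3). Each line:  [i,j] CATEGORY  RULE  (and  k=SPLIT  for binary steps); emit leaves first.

[0,3] S   >
  [0,2] S/(S/N)   <
    [0,1] "the" : S
    [1,2] "no" : (S/(S/N))\S
  [2,3] "quickly" : S/N

[0,1] S  lex  "the"
[1,2] (S/(S/N))\S  lex  "no"
[0,2] S/(S/N)  <  k=1
[2,3] S/N  lex  "quickly"
[0,3] S  >  k=2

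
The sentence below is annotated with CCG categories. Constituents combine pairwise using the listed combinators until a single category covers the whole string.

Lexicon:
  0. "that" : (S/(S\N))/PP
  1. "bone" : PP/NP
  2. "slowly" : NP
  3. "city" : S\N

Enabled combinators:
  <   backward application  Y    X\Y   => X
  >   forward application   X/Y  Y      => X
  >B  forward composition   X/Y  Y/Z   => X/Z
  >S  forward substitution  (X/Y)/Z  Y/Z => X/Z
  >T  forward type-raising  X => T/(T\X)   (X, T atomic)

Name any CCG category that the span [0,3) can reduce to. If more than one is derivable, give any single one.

[0,4] S   >
  [0,3] S/(S\N)   >
    [0,1] "that" : (S/(S\N))/PP
    [1,3] PP   >
      [1,2] "bone" : PP/NP
      [2,3] "slowly" : NP
  [3,4] "city" : S\N

S/(S\N)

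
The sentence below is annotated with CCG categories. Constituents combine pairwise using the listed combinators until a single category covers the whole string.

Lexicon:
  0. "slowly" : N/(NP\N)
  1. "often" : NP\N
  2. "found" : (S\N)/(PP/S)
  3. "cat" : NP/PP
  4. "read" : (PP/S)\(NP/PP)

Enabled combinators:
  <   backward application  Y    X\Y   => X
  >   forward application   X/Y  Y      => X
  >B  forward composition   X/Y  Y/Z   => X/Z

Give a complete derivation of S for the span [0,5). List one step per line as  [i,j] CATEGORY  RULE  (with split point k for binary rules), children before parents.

[0,5] S   <
  [0,2] N   >
    [0,1] "slowly" : N/(NP\N)
    [1,2] "often" : NP\N
  [2,5] S\N   >
    [2,3] "found" : (S\N)/(PP/S)
    [3,5] PP/S   <
      [3,4] "cat" : NP/PP
      [4,5] "read" : (PP/S)\(NP/PP)

[0,1] N/(NP\N)  lex  "slowly"
[1,2] NP\N  lex  "often"
[0,2] N  >  k=1
[2,3] (S\N)/(PP/S)  lex  "found"
[3,4] NP/PP  lex  "cat"
[4,5] (PP/S)\(NP/PP)  lex  "read"
[3,5] PP/S  <  k=4
[2,5] S\N  >  k=3
[0,5] S  <  k=2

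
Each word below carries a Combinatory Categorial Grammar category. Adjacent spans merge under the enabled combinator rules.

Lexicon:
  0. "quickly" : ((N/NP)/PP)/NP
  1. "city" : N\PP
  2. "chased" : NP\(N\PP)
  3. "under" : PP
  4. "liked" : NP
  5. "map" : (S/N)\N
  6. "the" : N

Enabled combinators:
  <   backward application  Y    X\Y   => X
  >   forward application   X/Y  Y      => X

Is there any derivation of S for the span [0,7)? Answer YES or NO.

YES

[0,7] S   >
  [0,6] S/N   <
    [0,5] N   >
      [0,4] N/NP   >
        [0,3] (N/NP)/PP   >
          [0,1] "quickly" : ((N/NP)/PP)/NP
          [1,3] NP   <
            [1,2] "city" : N\PP
            [2,3] "chased" : NP\(N\PP)
        [3,4] "under" : PP
      [4,5] "liked" : NP
    [5,6] "map" : (S/N)\N
  [6,7] "the" : N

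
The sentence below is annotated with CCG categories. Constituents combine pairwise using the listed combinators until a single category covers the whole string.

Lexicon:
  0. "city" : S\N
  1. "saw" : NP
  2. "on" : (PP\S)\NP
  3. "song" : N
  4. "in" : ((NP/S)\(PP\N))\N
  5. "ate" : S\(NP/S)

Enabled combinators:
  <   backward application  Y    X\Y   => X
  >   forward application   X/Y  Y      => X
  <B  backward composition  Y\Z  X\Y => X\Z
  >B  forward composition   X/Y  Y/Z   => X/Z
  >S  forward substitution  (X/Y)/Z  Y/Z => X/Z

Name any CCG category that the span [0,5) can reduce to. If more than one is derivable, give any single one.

[0,6] S   <
  [0,5] NP/S   <
    [0,3] PP\N   <B
      [0,1] "city" : S\N
      [1,3] PP\S   <
        [1,2] "saw" : NP
        [2,3] "on" : (PP\S)\NP
    [3,5] (NP/S)\(PP\N)   <
      [3,4] "song" : N
      [4,5] "in" : ((NP/S)\(PP\N))\N
  [5,6] "ate" : S\(NP/S)

NP/S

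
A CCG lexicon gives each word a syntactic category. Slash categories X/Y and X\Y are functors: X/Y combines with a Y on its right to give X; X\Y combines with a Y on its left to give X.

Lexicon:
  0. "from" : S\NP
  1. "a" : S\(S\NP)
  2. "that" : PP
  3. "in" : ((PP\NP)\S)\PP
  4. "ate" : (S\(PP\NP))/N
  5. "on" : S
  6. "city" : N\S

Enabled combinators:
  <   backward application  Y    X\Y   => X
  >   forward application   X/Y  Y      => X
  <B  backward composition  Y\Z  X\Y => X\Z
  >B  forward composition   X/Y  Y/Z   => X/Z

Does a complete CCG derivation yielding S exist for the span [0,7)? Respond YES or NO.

YES

[0,7] S   <
  [0,4] PP\NP   <
    [0,2] S   <
      [0,1] "from" : S\NP
      [1,2] "a" : S\(S\NP)
    [2,4] (PP\NP)\S   <
      [2,3] "that" : PP
      [3,4] "in" : ((PP\NP)\S)\PP
  [4,7] S\(PP\NP)   >
    [4,5] "ate" : (S\(PP\NP))/N
    [5,7] N   <
      [5,6] "on" : S
      [6,7] "city" : N\S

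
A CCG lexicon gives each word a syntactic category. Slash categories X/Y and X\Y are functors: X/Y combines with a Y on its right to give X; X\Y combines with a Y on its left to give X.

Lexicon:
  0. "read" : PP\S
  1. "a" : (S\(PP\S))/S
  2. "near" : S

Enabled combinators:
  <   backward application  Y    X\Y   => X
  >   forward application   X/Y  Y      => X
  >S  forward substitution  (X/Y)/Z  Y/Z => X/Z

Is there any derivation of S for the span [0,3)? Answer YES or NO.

[0,3] S   <
  [0,1] "read" : PP\S
  [1,3] S\(PP\S)   >
    [1,2] "a" : (S\(PP\S))/S
    [2,3] "near" : S

YES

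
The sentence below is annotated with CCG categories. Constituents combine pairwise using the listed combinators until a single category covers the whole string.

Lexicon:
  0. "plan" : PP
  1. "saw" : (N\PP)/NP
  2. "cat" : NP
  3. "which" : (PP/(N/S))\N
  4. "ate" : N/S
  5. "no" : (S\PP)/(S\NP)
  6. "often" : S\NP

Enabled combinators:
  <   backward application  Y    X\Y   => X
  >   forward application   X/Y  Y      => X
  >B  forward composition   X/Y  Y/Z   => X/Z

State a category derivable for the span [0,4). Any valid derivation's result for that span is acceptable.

PP/(N/S)

[0,7] S   <
  [0,5] PP   >
    [0,4] PP/(N/S)   <
      [0,3] N   <
        [0,1] "plan" : PP
        [1,3] N\PP   >
          [1,2] "saw" : (N\PP)/NP
          [2,3] "cat" : NP
      [3,4] "which" : (PP/(N/S))\N
    [4,5] "ate" : N/S
  [5,7] S\PP   >
    [5,6] "no" : (S\PP)/(S\NP)
    [6,7] "often" : S\NP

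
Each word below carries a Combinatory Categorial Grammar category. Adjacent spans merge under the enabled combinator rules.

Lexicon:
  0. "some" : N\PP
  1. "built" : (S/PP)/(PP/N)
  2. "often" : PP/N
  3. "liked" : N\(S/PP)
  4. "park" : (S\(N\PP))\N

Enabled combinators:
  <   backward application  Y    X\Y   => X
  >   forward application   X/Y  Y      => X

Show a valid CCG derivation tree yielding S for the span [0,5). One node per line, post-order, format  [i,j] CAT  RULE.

[0,1] N\PP  lex  "some"
[1,2] (S/PP)/(PP/N)  lex  "built"
[2,3] PP/N  lex  "often"
[1,3] S/PP  >  k=2
[3,4] N\(S/PP)  lex  "liked"
[1,4] N  <  k=3
[4,5] (S\(N\PP))\N  lex  "park"
[1,5] S\(N\PP)  <  k=4
[0,5] S  <  k=1

[0,5] S   <
  [0,1] "some" : N\PP
  [1,5] S\(N\PP)   <
    [1,4] N   <
      [1,3] S/PP   >
        [1,2] "built" : (S/PP)/(PP/N)
        [2,3] "often" : PP/N
      [3,4] "liked" : N\(S/PP)
    [4,5] "park" : (S\(N\PP))\N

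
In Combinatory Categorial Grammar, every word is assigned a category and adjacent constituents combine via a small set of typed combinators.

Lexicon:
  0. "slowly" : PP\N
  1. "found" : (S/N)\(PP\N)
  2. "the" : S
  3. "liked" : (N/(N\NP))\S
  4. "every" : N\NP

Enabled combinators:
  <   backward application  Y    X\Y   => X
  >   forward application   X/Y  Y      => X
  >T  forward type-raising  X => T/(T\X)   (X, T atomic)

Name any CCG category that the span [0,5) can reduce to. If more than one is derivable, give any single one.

[0,5] S   >
  [0,2] S/N   <
    [0,1] "slowly" : PP\N
    [1,2] "found" : (S/N)\(PP\N)
  [2,5] N   >
    [2,4] N/(N\NP)   <
      [2,3] "the" : S
      [3,4] "liked" : (N/(N\NP))\S
    [4,5] "every" : N\NP

S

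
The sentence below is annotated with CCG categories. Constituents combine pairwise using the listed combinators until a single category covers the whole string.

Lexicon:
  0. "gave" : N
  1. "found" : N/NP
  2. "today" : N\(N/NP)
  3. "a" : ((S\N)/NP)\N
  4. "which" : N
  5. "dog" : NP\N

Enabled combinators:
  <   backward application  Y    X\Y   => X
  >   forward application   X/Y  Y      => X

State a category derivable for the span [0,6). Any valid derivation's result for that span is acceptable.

S

[0,6] S   <
  [0,1] "gave" : N
  [1,6] S\N   >
    [1,4] (S\N)/NP   <
      [1,3] N   <
        [1,2] "found" : N/NP
        [2,3] "today" : N\(N/NP)
      [3,4] "a" : ((S\N)/NP)\N
    [4,6] NP   <
      [4,5] "which" : N
      [5,6] "dog" : NP\N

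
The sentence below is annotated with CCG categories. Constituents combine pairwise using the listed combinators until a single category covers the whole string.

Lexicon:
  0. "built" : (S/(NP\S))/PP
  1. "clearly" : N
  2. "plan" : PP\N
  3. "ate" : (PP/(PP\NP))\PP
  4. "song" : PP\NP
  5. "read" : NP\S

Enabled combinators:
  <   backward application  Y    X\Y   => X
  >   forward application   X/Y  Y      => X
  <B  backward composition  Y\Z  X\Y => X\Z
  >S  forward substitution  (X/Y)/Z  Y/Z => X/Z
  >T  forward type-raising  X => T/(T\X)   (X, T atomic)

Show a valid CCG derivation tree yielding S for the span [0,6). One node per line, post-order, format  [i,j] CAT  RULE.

[0,6] S   >
  [0,5] S/(NP\S)   >
    [0,1] "built" : (S/(NP\S))/PP
    [1,5] PP   >
      [1,4] PP/(PP\NP)   <
        [1,3] PP   <
          [1,2] "clearly" : N
          [2,3] "plan" : PP\N
        [3,4] "ate" : (PP/(PP\NP))\PP
      [4,5] "song" : PP\NP
  [5,6] "read" : NP\S

[0,1] (S/(NP\S))/PP  lex  "built"
[1,2] N  lex  "clearly"
[2,3] PP\N  lex  "plan"
[1,3] PP  <  k=2
[3,4] (PP/(PP\NP))\PP  lex  "ate"
[1,4] PP/(PP\NP)  <  k=3
[4,5] PP\NP  lex  "song"
[1,5] PP  >  k=4
[0,5] S/(NP\S)  >  k=1
[5,6] NP\S  lex  "read"
[0,6] S  >  k=5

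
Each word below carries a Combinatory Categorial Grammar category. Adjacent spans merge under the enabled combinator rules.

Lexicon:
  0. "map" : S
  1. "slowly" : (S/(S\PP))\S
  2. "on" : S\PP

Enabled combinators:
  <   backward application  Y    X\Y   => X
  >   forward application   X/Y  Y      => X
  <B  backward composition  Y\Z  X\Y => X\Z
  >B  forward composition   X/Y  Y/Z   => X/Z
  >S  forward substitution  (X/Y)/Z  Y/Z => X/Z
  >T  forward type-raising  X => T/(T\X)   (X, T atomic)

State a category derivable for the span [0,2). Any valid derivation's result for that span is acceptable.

S/(S\PP)

[0,3] S   >
  [0,2] S/(S\PP)   <
    [0,1] "map" : S
    [1,2] "slowly" : (S/(S\PP))\S
  [2,3] "on" : S\PP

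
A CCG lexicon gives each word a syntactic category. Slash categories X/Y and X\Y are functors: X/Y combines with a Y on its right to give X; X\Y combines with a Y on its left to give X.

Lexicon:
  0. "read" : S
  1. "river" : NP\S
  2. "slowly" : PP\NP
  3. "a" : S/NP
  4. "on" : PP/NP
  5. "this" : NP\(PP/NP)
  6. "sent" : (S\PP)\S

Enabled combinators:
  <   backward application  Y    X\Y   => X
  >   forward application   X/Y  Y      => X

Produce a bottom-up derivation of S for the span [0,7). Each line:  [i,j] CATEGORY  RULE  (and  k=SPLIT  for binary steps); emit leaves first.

[0,7] S   <
  [0,3] PP   <
    [0,2] NP   <
      [0,1] "read" : S
      [1,2] "river" : NP\S
    [2,3] "slowly" : PP\NP
  [3,7] S\PP   <
    [3,6] S   >
      [3,4] "a" : S/NP
      [4,6] NP   <
        [4,5] "on" : PP/NP
        [5,6] "this" : NP\(PP/NP)
    [6,7] "sent" : (S\PP)\S

[0,1] S  lex  "read"
[1,2] NP\S  lex  "river"
[0,2] NP  <  k=1
[2,3] PP\NP  lex  "slowly"
[0,3] PP  <  k=2
[3,4] S/NP  lex  "a"
[4,5] PP/NP  lex  "on"
[5,6] NP\(PP/NP)  lex  "this"
[4,6] NP  <  k=5
[3,6] S  >  k=4
[6,7] (S\PP)\S  lex  "sent"
[3,7] S\PP  <  k=6
[0,7] S  <  k=3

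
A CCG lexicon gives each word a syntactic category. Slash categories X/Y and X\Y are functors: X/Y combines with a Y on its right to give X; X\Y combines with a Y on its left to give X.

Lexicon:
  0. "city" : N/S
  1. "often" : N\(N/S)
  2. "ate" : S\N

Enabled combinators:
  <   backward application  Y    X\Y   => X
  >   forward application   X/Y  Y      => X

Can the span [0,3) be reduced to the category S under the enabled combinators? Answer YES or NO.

[0,3] S   <
  [0,2] N   <
    [0,1] "city" : N/S
    [1,2] "often" : N\(N/S)
  [2,3] "ate" : S\N

YES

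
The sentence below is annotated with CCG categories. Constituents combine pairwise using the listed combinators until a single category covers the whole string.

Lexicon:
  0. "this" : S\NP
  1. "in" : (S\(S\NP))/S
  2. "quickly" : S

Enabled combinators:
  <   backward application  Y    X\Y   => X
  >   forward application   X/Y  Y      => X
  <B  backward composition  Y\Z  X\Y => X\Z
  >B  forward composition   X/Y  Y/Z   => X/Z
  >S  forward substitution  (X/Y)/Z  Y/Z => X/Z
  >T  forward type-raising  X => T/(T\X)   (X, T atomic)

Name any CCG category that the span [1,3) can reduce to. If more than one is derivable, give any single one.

S\(S\NP)

[0,3] S   <
  [0,1] "this" : S\NP
  [1,3] S\(S\NP)   >
    [1,2] "in" : (S\(S\NP))/S
    [2,3] "quickly" : S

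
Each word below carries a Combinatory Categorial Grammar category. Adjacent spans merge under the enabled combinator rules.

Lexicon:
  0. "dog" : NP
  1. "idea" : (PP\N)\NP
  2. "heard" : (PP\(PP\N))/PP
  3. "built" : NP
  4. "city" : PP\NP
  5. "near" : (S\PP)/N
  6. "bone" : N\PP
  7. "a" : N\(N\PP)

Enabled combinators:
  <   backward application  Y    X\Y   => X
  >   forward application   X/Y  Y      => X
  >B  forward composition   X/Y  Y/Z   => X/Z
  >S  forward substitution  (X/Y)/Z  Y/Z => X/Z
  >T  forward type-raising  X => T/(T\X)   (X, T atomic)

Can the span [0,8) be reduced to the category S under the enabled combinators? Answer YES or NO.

[0,8] S   <
  [0,5] PP   <
    [0,2] PP\N   <
      [0,1] "dog" : NP
      [1,2] "idea" : (PP\N)\NP
    [2,5] PP\(PP\N)   >
      [2,3] "heard" : (PP\(PP\N))/PP
      [3,5] PP   <
        [3,4] "built" : NP
        [4,5] "city" : PP\NP
  [5,8] S\PP   >
    [5,6] "near" : (S\PP)/N
    [6,8] N   <
      [6,7] "bone" : N\PP
      [7,8] "a" : N\(N\PP)

YES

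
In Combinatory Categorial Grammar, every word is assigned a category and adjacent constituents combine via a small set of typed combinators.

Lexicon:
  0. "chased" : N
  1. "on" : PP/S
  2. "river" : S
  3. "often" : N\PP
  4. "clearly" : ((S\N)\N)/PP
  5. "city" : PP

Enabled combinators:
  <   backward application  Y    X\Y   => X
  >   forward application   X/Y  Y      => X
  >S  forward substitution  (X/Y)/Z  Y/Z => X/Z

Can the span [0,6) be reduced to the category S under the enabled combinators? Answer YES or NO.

YES

[0,6] S   <
  [0,1] "chased" : N
  [1,6] S\N   <
    [1,4] N   <
      [1,3] PP   >
        [1,2] "on" : PP/S
        [2,3] "river" : S
      [3,4] "often" : N\PP
    [4,6] (S\N)\N   >
      [4,5] "clearly" : ((S\N)\N)/PP
      [5,6] "city" : PP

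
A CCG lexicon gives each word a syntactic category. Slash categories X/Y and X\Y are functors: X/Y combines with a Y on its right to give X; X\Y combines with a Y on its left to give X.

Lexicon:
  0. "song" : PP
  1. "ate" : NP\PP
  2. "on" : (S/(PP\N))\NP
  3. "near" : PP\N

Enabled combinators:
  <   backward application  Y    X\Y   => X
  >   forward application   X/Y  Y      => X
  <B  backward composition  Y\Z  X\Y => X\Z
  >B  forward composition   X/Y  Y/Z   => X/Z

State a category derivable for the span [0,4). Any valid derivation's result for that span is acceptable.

S

[0,4] S   >
  [0,3] S/(PP\N)   <
    [0,2] NP   <
      [0,1] "song" : PP
      [1,2] "ate" : NP\PP
    [2,3] "on" : (S/(PP\N))\NP
  [3,4] "near" : PP\N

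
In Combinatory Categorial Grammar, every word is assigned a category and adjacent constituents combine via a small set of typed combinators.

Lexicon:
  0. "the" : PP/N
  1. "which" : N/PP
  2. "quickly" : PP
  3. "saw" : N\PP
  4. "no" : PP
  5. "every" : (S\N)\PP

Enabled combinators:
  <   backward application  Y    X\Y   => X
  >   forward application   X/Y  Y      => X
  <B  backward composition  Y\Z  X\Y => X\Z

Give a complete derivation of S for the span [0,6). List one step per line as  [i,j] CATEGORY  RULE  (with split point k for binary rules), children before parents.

[0,1] PP/N  lex  "the"
[1,2] N/PP  lex  "which"
[2,3] PP  lex  "quickly"
[1,3] N  >  k=2
[0,3] PP  >  k=1
[3,4] N\PP  lex  "saw"
[4,5] PP  lex  "no"
[5,6] (S\N)\PP  lex  "every"
[4,6] S\N  <  k=5
[3,6] S\PP  <B  k=4
[0,6] S  <  k=3

[0,6] S   <
  [0,3] PP   >
    [0,1] "the" : PP/N
    [1,3] N   >
      [1,2] "which" : N/PP
      [2,3] "quickly" : PP
  [3,6] S\PP   <B
    [3,4] "saw" : N\PP
    [4,6] S\N   <
      [4,5] "no" : PP
      [5,6] "every" : (S\N)\PP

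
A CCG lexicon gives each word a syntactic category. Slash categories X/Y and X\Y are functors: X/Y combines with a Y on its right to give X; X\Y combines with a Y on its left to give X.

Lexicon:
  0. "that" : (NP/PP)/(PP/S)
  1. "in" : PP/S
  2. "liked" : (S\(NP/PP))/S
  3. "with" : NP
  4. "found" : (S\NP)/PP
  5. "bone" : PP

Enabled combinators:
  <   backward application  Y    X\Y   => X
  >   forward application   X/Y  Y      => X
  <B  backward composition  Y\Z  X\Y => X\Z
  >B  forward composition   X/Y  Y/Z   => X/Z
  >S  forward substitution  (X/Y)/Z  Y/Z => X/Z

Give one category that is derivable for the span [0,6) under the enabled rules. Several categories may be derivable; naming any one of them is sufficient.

S

[0,6] S   <
  [0,2] NP/PP   >
    [0,1] "that" : (NP/PP)/(PP/S)
    [1,2] "in" : PP/S
  [2,6] S\(NP/PP)   >
    [2,3] "liked" : (S\(NP/PP))/S
    [3,6] S   <
      [3,4] "with" : NP
      [4,6] S\NP   >
        [4,5] "found" : (S\NP)/PP
        [5,6] "bone" : PP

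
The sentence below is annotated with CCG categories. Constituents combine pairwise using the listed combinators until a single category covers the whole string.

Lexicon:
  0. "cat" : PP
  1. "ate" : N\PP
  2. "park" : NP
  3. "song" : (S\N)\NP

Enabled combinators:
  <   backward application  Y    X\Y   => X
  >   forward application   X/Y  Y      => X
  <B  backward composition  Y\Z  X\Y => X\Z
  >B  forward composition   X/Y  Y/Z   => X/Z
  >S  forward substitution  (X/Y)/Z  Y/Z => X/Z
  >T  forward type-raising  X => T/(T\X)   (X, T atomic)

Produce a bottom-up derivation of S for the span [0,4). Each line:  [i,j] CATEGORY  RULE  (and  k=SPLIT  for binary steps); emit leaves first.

[0,1] PP  lex  "cat"
[0,1] N/(N\PP)  >T
[1,2] N\PP  lex  "ate"
[0,2] N  >  k=1
[2,3] NP  lex  "park"
[3,4] (S\N)\NP  lex  "song"
[2,4] S\N  <  k=3
[0,4] S  <  k=2

[0,4] S   <
  [0,2] N   >
    [0,1] N/(N\PP)   >T
      [0,1] "cat" : PP
    [1,2] "ate" : N\PP
  [2,4] S\N   <
    [2,3] "park" : NP
    [3,4] "song" : (S\N)\NP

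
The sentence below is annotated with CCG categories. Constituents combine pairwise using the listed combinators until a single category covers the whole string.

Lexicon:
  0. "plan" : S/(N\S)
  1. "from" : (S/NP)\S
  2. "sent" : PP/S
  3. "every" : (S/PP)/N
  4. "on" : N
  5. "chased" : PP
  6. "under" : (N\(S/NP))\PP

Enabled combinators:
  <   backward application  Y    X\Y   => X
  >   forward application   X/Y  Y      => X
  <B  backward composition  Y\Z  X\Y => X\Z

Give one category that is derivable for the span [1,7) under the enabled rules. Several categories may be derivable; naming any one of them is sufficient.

N\S

[0,7] S   >
  [0,1] "plan" : S/(N\S)
  [1,7] N\S   <B
    [1,2] "from" : (S/NP)\S
    [2,7] N\(S/NP)   <
      [2,6] PP   >
        [2,3] "sent" : PP/S
        [3,6] S   >
          [3,5] S/PP   >
            [3,4] "every" : (S/PP)/N
            [4,5] "on" : N
          [5,6] "chased" : PP
      [6,7] "under" : (N\(S/NP))\PP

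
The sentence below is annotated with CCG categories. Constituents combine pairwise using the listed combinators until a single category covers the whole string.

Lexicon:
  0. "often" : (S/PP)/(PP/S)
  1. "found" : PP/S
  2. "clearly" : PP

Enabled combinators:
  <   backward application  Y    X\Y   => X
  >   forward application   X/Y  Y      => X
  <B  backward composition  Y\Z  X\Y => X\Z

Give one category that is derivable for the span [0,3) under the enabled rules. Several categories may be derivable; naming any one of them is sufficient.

[0,3] S   >
  [0,2] S/PP   >
    [0,1] "often" : (S/PP)/(PP/S)
    [1,2] "found" : PP/S
  [2,3] "clearly" : PP

S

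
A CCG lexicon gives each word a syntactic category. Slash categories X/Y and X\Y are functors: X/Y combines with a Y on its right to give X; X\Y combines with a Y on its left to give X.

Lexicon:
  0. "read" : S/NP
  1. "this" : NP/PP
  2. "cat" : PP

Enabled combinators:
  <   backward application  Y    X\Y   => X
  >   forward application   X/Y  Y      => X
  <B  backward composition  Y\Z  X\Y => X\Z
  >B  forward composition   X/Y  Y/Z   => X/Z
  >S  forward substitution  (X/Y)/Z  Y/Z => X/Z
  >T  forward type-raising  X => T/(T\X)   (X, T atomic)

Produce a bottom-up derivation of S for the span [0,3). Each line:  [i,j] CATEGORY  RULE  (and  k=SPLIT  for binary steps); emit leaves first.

[0,3] S   >
  [0,2] S/PP   >B
    [0,1] "read" : S/NP
    [1,2] "this" : NP/PP
  [2,3] "cat" : PP

[0,1] S/NP  lex  "read"
[1,2] NP/PP  lex  "this"
[0,2] S/PP  >B  k=1
[2,3] PP  lex  "cat"
[0,3] S  >  k=2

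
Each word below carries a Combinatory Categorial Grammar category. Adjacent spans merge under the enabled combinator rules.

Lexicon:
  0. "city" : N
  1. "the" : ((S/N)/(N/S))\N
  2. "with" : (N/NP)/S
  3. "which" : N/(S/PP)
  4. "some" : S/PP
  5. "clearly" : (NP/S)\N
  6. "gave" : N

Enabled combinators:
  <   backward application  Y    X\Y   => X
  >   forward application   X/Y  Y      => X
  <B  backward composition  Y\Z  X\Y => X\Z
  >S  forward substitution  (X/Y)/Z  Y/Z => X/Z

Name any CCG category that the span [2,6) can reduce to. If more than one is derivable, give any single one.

N/S

[0,7] S   >
  [0,6] S/N   >
    [0,2] (S/N)/(N/S)   <
      [0,1] "city" : N
      [1,2] "the" : ((S/N)/(N/S))\N
    [2,6] N/S   >S
      [2,3] "with" : (N/NP)/S
      [3,6] NP/S   <
        [3,5] N   >
          [3,4] "which" : N/(S/PP)
          [4,5] "some" : S/PP
        [5,6] "clearly" : (NP/S)\N
  [6,7] "gave" : N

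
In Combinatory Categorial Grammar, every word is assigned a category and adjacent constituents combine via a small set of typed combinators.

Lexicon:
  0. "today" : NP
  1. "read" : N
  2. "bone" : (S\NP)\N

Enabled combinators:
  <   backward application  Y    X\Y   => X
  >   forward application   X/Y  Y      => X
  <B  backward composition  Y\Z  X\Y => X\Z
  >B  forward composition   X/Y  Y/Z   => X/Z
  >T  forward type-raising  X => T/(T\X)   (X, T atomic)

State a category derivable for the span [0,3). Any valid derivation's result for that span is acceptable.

[0,3] S   <
  [0,1] "today" : NP
  [1,3] S\NP   <
    [1,2] "read" : N
    [2,3] "bone" : (S\NP)\N

S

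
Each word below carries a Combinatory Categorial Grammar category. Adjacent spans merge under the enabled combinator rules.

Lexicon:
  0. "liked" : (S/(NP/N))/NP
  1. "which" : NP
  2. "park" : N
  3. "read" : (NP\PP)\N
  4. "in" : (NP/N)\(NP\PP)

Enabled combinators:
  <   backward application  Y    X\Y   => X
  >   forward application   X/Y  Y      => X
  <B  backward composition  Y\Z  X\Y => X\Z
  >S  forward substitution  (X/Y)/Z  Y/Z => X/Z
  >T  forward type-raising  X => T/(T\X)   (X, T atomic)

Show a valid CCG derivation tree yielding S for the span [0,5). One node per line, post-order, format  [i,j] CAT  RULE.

[0,5] S   >
  [0,2] S/(NP/N)   >
    [0,1] "liked" : (S/(NP/N))/NP
    [1,2] "which" : NP
  [2,5] NP/N   <
    [2,4] NP\PP   <
      [2,3] "park" : N
      [3,4] "read" : (NP\PP)\N
    [4,5] "in" : (NP/N)\(NP\PP)

[0,1] (S/(NP/N))/NP  lex  "liked"
[1,2] NP  lex  "which"
[0,2] S/(NP/N)  >  k=1
[2,3] N  lex  "park"
[3,4] (NP\PP)\N  lex  "read"
[2,4] NP\PP  <  k=3
[4,5] (NP/N)\(NP\PP)  lex  "in"
[2,5] NP/N  <  k=4
[0,5] S  >  k=2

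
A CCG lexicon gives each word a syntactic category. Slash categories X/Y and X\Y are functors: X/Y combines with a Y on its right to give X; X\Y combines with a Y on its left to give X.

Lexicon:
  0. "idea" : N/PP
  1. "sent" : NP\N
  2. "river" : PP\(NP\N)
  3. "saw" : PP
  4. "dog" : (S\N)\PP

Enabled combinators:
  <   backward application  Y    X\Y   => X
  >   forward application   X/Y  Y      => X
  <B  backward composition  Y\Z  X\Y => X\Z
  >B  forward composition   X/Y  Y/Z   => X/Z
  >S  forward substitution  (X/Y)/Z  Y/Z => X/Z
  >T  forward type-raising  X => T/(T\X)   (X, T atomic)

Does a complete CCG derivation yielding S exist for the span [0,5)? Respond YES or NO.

[0,5] S   <
  [0,3] N   >
    [0,1] "idea" : N/PP
    [1,3] PP   <
      [1,2] "sent" : NP\N
      [2,3] "river" : PP\(NP\N)
  [3,5] S\N   <
    [3,4] "saw" : PP
    [4,5] "dog" : (S\N)\PP

YES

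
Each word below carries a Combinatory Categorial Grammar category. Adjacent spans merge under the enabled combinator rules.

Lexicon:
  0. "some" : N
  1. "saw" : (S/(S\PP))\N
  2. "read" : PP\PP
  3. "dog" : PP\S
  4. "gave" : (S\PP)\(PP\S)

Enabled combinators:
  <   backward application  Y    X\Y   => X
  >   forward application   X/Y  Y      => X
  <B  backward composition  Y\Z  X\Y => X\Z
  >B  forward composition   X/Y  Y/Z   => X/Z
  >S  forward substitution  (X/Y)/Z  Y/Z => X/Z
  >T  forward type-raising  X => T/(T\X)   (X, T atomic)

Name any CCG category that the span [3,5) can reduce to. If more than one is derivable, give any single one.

S\PP

[0,5] S   >
  [0,2] S/(S\PP)   <
    [0,1] "some" : N
    [1,2] "saw" : (S/(S\PP))\N
  [2,5] S\PP   <B
    [2,3] "read" : PP\PP
    [3,5] S\PP   <
      [3,4] "dog" : PP\S
      [4,5] "gave" : (S\PP)\(PP\S)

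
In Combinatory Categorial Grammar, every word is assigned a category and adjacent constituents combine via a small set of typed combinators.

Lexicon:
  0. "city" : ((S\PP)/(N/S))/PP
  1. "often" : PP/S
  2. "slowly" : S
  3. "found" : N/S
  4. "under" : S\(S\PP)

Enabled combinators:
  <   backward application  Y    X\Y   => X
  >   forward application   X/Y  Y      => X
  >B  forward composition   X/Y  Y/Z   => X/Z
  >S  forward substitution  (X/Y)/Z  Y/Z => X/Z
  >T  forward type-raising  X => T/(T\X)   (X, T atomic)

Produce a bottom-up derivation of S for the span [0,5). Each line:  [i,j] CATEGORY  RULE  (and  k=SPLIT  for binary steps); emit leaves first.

[0,1] ((S\PP)/(N/S))/PP  lex  "city"
[1,2] PP/S  lex  "often"
[2,3] S  lex  "slowly"
[1,3] PP  >  k=2
[0,3] (S\PP)/(N/S)  >  k=1
[3,4] N/S  lex  "found"
[0,4] S\PP  >  k=3
[4,5] S\(S\PP)  lex  "under"
[0,5] S  <  k=4

[0,5] S   <
  [0,4] S\PP   >
    [0,3] (S\PP)/(N/S)   >
      [0,1] "city" : ((S\PP)/(N/S))/PP
      [1,3] PP   >
        [1,2] "often" : PP/S
        [2,3] "slowly" : S
    [3,4] "found" : N/S
  [4,5] "under" : S\(S\PP)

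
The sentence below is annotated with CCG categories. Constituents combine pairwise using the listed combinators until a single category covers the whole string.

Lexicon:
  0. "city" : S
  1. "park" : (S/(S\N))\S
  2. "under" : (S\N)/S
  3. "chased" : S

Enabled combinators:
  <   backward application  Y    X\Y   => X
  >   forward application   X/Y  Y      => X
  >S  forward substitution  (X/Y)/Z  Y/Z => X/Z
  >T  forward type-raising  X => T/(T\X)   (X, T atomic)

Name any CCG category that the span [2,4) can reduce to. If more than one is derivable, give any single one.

[0,4] S   >
  [0,2] S/(S\N)   <
    [0,1] "city" : S
    [1,2] "park" : (S/(S\N))\S
  [2,4] S\N   >
    [2,3] "under" : (S\N)/S
    [3,4] "chased" : S

S\N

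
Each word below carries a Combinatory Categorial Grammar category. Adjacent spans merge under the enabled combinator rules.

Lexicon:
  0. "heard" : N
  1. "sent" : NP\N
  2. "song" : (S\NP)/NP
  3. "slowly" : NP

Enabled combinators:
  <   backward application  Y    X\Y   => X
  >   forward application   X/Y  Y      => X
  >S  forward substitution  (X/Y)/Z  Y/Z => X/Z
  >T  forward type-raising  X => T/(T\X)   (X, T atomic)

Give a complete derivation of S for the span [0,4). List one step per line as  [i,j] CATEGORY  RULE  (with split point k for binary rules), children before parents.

[0,4] S   <
  [0,2] NP   <
    [0,1] "heard" : N
    [1,2] "sent" : NP\N
  [2,4] S\NP   >
    [2,3] "song" : (S\NP)/NP
    [3,4] "slowly" : NP

[0,1] N  lex  "heard"
[1,2] NP\N  lex  "sent"
[0,2] NP  <  k=1
[2,3] (S\NP)/NP  lex  "song"
[3,4] NP  lex  "slowly"
[2,4] S\NP  >  k=3
[0,4] S  <  k=2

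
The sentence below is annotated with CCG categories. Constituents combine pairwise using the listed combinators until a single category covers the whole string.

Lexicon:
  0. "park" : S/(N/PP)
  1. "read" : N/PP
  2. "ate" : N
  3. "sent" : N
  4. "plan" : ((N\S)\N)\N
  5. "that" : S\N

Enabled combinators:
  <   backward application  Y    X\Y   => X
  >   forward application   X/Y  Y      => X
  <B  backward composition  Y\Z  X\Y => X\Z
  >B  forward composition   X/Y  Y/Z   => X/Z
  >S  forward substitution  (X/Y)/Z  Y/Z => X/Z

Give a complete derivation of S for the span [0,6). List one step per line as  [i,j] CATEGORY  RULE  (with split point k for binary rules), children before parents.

[0,6] S   <
  [0,5] N   <
    [0,2] S   >
      [0,1] "park" : S/(N/PP)
      [1,2] "read" : N/PP
    [2,5] N\S   <
      [2,3] "ate" : N
      [3,5] (N\S)\N   <
        [3,4] "sent" : N
        [4,5] "plan" : ((N\S)\N)\N
  [5,6] "that" : S\N

[0,1] S/(N/PP)  lex  "park"
[1,2] N/PP  lex  "read"
[0,2] S  >  k=1
[2,3] N  lex  "ate"
[3,4] N  lex  "sent"
[4,5] ((N\S)\N)\N  lex  "plan"
[3,5] (N\S)\N  <  k=4
[2,5] N\S  <  k=3
[0,5] N  <  k=2
[5,6] S\N  lex  "that"
[0,6] S  <  k=5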